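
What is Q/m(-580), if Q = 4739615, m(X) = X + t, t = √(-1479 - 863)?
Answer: -1374488350/169371 - 4739615*I*√2342/338742 ≈ -8115.3 - 677.12*I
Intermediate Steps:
t = I*√2342 (t = √(-2342) = I*√2342 ≈ 48.394*I)
m(X) = X + I*√2342
Q/m(-580) = 4739615/(-580 + I*√2342)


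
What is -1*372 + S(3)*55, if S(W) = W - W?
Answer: -372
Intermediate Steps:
S(W) = 0
-1*372 + S(3)*55 = -1*372 + 0*55 = -372 + 0 = -372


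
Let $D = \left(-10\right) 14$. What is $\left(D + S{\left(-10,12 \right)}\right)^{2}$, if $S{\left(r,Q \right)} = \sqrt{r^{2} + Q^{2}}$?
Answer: $19844 - 560 \sqrt{61} \approx 15470.0$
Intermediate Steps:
$S{\left(r,Q \right)} = \sqrt{Q^{2} + r^{2}}$
$D = -140$
$\left(D + S{\left(-10,12 \right)}\right)^{2} = \left(-140 + \sqrt{12^{2} + \left(-10\right)^{2}}\right)^{2} = \left(-140 + \sqrt{144 + 100}\right)^{2} = \left(-140 + \sqrt{244}\right)^{2} = \left(-140 + 2 \sqrt{61}\right)^{2}$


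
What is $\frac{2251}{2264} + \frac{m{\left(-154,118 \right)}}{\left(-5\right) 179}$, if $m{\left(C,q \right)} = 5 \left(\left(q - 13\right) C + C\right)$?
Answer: $\frac{37360465}{405256} \approx 92.19$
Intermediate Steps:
$m{\left(C,q \right)} = 5 C + 5 C \left(-13 + q\right)$ ($m{\left(C,q \right)} = 5 \left(\left(q - 13\right) C + C\right) = 5 \left(\left(-13 + q\right) C + C\right) = 5 \left(C \left(-13 + q\right) + C\right) = 5 \left(C + C \left(-13 + q\right)\right) = 5 C + 5 C \left(-13 + q\right)$)
$\frac{2251}{2264} + \frac{m{\left(-154,118 \right)}}{\left(-5\right) 179} = \frac{2251}{2264} + \frac{5 \left(-154\right) \left(-12 + 118\right)}{\left(-5\right) 179} = 2251 \cdot \frac{1}{2264} + \frac{5 \left(-154\right) 106}{-895} = \frac{2251}{2264} - - \frac{16324}{179} = \frac{2251}{2264} + \frac{16324}{179} = \frac{37360465}{405256}$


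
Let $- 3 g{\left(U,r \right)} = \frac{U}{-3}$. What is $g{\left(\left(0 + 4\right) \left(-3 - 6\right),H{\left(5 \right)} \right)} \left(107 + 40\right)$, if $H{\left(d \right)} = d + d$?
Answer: $-588$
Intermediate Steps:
$H{\left(d \right)} = 2 d$
$g{\left(U,r \right)} = \frac{U}{9}$ ($g{\left(U,r \right)} = - \frac{U \frac{1}{-3}}{3} = - \frac{U \left(- \frac{1}{3}\right)}{3} = - \frac{\left(- \frac{1}{3}\right) U}{3} = \frac{U}{9}$)
$g{\left(\left(0 + 4\right) \left(-3 - 6\right),H{\left(5 \right)} \right)} \left(107 + 40\right) = \frac{\left(0 + 4\right) \left(-3 - 6\right)}{9} \left(107 + 40\right) = \frac{4 \left(-9\right)}{9} \cdot 147 = \frac{1}{9} \left(-36\right) 147 = \left(-4\right) 147 = -588$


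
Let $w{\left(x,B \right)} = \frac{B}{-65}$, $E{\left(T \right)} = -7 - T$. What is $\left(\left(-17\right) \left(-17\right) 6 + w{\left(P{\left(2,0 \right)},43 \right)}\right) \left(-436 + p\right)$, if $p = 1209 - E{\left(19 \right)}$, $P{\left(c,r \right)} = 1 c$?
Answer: $\frac{90020933}{65} \approx 1.3849 \cdot 10^{6}$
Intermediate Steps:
$P{\left(c,r \right)} = c$
$w{\left(x,B \right)} = - \frac{B}{65}$ ($w{\left(x,B \right)} = B \left(- \frac{1}{65}\right) = - \frac{B}{65}$)
$p = 1235$ ($p = 1209 - \left(-7 - 19\right) = 1209 - -26 = 1209 + 26 = 1235$)
$\left(\left(-17\right) \left(-17\right) 6 + w{\left(P{\left(2,0 \right)},43 \right)}\right) \left(-436 + p\right) = \left(\left(-17\right) \left(-17\right) 6 - \frac{43}{65}\right) \left(-436 + 1235\right) = \left(289 \cdot 6 - \frac{43}{65}\right) 799 = \left(1734 - \frac{43}{65}\right) 799 = \frac{112667}{65} \cdot 799 = \frac{90020933}{65}$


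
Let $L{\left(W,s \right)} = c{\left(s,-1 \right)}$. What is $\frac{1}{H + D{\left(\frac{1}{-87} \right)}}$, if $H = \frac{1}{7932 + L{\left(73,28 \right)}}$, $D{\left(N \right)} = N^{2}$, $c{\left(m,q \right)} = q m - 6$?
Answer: $\frac{59779962}{15467} \approx 3865.0$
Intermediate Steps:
$c{\left(m,q \right)} = -6 + m q$ ($c{\left(m,q \right)} = m q - 6 = -6 + m q$)
$L{\left(W,s \right)} = -6 - s$ ($L{\left(W,s \right)} = -6 + s \left(-1\right) = -6 - s$)
$H = \frac{1}{7898}$ ($H = \frac{1}{7932 - 34} = \frac{1}{7898} \approx 0.00012661$)
$\frac{1}{H + D{\left(\frac{1}{-87} \right)}} = \frac{1}{\frac{1}{7898} + \left(\frac{1}{-87}\right)^{2}} = \frac{1}{\frac{1}{7898} + \left(- \frac{1}{87}\right)^{2}} = \frac{1}{\frac{1}{7898} + \frac{1}{7569}} = \frac{1}{\frac{15467}{59779962}} = \frac{59779962}{15467}$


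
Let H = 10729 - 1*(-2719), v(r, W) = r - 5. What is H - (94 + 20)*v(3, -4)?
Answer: 13676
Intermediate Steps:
v(r, W) = -5 + r
H = 13448 (H = 10729 + 2719 = 13448)
H - (94 + 20)*v(3, -4) = 13448 - (94 + 20)*(-5 + 3) = 13448 - 114*(-2) = 13448 - 1*(-228) = 13448 + 228 = 13676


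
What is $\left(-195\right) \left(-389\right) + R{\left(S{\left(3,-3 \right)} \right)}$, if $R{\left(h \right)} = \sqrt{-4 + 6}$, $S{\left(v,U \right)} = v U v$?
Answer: $75855 + \sqrt{2} \approx 75856.0$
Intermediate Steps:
$S{\left(v,U \right)} = U v^{2}$ ($S{\left(v,U \right)} = U v v = U v^{2}$)
$R{\left(h \right)} = \sqrt{2}$
$\left(-195\right) \left(-389\right) + R{\left(S{\left(3,-3 \right)} \right)} = \left(-195\right) \left(-389\right) + \sqrt{2} = 75855 + \sqrt{2}$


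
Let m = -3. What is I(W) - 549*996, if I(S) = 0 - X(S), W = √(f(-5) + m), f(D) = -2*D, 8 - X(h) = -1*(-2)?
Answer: -546810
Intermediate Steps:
X(h) = 6 (X(h) = 8 - (-1)*(-2) = 8 - 1*2 = 8 - 2 = 6)
W = √7 (W = √(-2*(-5) - 3) = √(10 - 3) = √7 ≈ 2.6458)
I(S) = -6 (I(S) = 0 - 1*6 = 0 - 6 = -6)
I(W) - 549*996 = -6 - 549*996 = -6 - 546804 = -546810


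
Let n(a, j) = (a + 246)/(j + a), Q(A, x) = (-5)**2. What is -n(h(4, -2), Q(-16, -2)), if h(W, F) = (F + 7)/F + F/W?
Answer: -243/22 ≈ -11.045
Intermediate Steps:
Q(A, x) = 25
h(W, F) = F/W + (7 + F)/F (h(W, F) = (7 + F)/F + F/W = F/W + (7 + F)/F)
n(a, j) = (246 + a)/(a + j)
-n(h(4, -2), Q(-16, -2)) = -(246 + (1 + 7/(-2) - 2/4))/((1 + 7/(-2) - 2/4) + 25) = -(246 + (1 + 7*(-1/2) - 2*1/4))/((1 + 7*(-1/2) - 2*1/4) + 25) = -(246 + (1 - 7/2 - 1/2))/((1 - 7/2 - 1/2) + 25) = -(246 - 3)/(-3 + 25) = -243/22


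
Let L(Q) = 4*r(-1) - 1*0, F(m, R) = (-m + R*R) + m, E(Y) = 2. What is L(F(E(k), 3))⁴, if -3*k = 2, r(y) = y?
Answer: 256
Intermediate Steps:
k = -⅔ (k = -⅓*2 = -⅔ ≈ -0.66667)
F(m, R) = R² (F(m, R) = (-m + R²) + m = (R² - m) + m = R²)
L(Q) = -4 (L(Q) = 4*(-1) - 1*0 = -4 + 0 = -4)
L(F(E(k), 3))⁴ = (-4)⁴ = 256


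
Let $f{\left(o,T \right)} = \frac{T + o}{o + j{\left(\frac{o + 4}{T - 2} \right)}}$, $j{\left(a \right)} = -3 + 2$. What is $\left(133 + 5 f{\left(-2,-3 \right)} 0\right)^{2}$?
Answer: $17689$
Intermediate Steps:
$j{\left(a \right)} = -1$
$f{\left(o,T \right)} = \frac{T + o}{-1 + o}$ ($f{\left(o,T \right)} = \frac{T + o}{o - 1} = \frac{T + o}{-1 + o}$)
$\left(133 + 5 f{\left(-2,-3 \right)} 0\right)^{2} = \left(133 + 5 \frac{-3 - 2}{-1 - 2} \cdot 0\right)^{2} = \left(133 + 5 \frac{1}{-3} \left(-5\right) 0\right)^{2} = \left(133 + 5 \left(\left(- \frac{1}{3}\right) \left(-5\right)\right) 0\right)^{2} = \left(133 + 5 \cdot \frac{5}{3} \cdot 0\right)^{2} = \left(133 + \frac{25}{3} \cdot 0\right)^{2} = \left(133 + 0\right)^{2} = 133^{2} = 17689$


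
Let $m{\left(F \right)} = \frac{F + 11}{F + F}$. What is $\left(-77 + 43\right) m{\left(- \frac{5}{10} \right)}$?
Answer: $357$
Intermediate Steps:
$m{\left(F \right)} = \frac{11 + F}{2 F}$
$\left(-77 + 43\right) m{\left(- \frac{5}{10} \right)} = \left(-77 + 43\right) \frac{11 - \frac{5}{10}}{2 \left(- \frac{5}{10}\right)} = - 34 \frac{11 - \frac{1}{2}}{2 \left(\left(-5\right) \frac{1}{10}\right)} = - 34 \frac{11 - \frac{1}{2}}{2 \left(- \frac{1}{2}\right)} = - 34 \cdot \frac{1}{2} \left(-2\right) \frac{21}{2} = \left(-34\right) \left(- \frac{21}{2}\right) = 357$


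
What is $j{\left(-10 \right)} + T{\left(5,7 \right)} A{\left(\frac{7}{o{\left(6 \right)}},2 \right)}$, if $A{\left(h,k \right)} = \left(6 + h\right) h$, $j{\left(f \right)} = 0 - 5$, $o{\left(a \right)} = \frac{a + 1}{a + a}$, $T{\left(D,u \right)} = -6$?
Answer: $-1301$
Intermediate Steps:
$o{\left(a \right)} = \frac{1 + a}{2 a}$
$j{\left(f \right)} = -5$ ($j{\left(f \right)} = 0 - 5 = -5$)
$A{\left(h,k \right)} = h \left(6 + h\right)$
$j{\left(-10 \right)} + T{\left(5,7 \right)} A{\left(\frac{7}{o{\left(6 \right)}},2 \right)} = -5 - 6 \frac{7}{\frac{1}{2} \cdot \frac{1}{6} \left(1 + 6\right)} \left(6 + \frac{7}{\frac{1}{2} \cdot \frac{1}{6} \left(1 + 6\right)}\right) = -5 - 6 \frac{7}{\frac{1}{2} \cdot \frac{1}{6} \cdot 7} \left(6 + \frac{7}{\frac{1}{2} \cdot \frac{1}{6} \cdot 7}\right) = -5 - 6 \frac{7}{\frac{7}{12}} \left(6 + \frac{7}{\frac{7}{12}}\right) = -5 - 6 \cdot 7 \cdot \frac{12}{7} \left(6 + 7 \cdot \frac{12}{7}\right) = -5 - 6 \cdot 12 \left(6 + 12\right) = -5 - 6 \cdot 12 \cdot 18 = -5 - 1296 = -1301$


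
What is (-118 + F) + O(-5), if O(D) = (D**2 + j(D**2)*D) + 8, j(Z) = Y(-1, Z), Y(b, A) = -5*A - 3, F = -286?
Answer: 269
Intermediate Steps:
Y(b, A) = -3 - 5*A
j(Z) = -3 - 5*Z
O(D) = 8 + D**2 + D*(-3 - 5*D**2) (O(D) = (D**2 + (-3 - 5*D**2)*D) + 8 = (D**2 + D*(-3 - 5*D**2)) + 8 = 8 + D**2 + D*(-3 - 5*D**2))
(-118 + F) + O(-5) = (-118 - 286) + (8 + (-5)**2 - 1*(-5)*(3 + 5*(-5)**2)) = -404 + (8 + 25 - 1*(-5)*(3 + 5*25)) = -404 + (8 + 25 - 1*(-5)*(3 + 125)) = -404 + (8 + 25 - 1*(-5)*128) = -404 + (8 + 25 + 640) = -404 + 673 = 269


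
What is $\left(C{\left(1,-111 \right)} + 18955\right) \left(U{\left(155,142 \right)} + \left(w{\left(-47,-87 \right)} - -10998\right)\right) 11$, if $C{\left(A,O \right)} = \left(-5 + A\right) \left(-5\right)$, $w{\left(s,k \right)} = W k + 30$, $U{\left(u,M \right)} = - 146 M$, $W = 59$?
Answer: $-3096852825$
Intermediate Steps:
$w{\left(s,k \right)} = 30 + 59 k$ ($w{\left(s,k \right)} = 59 k + 30 = 30 + 59 k$)
$C{\left(A,O \right)} = 25 - 5 A$
$\left(C{\left(1,-111 \right)} + 18955\right) \left(U{\left(155,142 \right)} + \left(w{\left(-47,-87 \right)} - -10998\right)\right) 11 = \left(\left(25 - 5\right) + 18955\right) \left(\left(-146\right) 142 + \left(\left(30 + 59 \left(-87\right)\right) - -10998\right)\right) 11 = \left(\left(25 - 5\right) + 18955\right) \left(-20732 + \left(\left(30 - 5133\right) + 10998\right)\right) 11 = \left(20 + 18955\right) \left(-20732 + \left(-5103 + 10998\right)\right) 11 = 18975 \left(-20732 + 5895\right) 11 = 18975 \left(-14837\right) 11 = \left(-281532075\right) 11 = -3096852825$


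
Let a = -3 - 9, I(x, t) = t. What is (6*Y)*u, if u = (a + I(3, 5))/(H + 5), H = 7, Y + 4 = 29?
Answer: -175/2 ≈ -87.500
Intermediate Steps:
Y = 25 (Y = -4 + 29 = 25)
a = -12
u = -7/12 (u = (-12 + 5)/(7 + 5) = -7/12 ≈ -0.58333)
(6*Y)*u = (6*25)*(-7/12) = 150*(-7/12) = -175/2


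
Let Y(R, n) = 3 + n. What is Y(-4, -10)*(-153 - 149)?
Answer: 2114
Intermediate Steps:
Y(-4, -10)*(-153 - 149) = (3 - 10)*(-153 - 149) = -7*(-302) = 2114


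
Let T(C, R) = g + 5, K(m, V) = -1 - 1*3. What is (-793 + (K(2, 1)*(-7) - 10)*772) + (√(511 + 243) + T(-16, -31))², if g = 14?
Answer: 14218 + 38*√754 ≈ 15261.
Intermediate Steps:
K(m, V) = -4 (K(m, V) = -1 - 3 = -4)
T(C, R) = 19 (T(C, R) = 14 + 5 = 19)
(-793 + (K(2, 1)*(-7) - 10)*772) + (√(511 + 243) + T(-16, -31))² = (-793 + (-4*(-7) - 10)*772) + (√(511 + 243) + 19)² = (-793 + (28 - 10)*772) + (√754 + 19)² = (-793 + 18*772) + (19 + √754)² = (-793 + 13896) + (19 + √754)² = 13103 + (19 + √754)²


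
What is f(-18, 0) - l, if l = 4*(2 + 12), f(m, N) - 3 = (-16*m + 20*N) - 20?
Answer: 215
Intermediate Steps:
f(m, N) = -17 - 16*m + 20*N (f(m, N) = 3 + ((-16*m + 20*N) - 20) = 3 + (-20 - 16*m + 20*N) = -17 - 16*m + 20*N)
l = 56 (l = 4*14 = 56)
f(-18, 0) - l = (-17 - 16*(-18) + 20*0) - 1*56 = (-17 + 288 + 0) - 56 = 271 - 56 = 215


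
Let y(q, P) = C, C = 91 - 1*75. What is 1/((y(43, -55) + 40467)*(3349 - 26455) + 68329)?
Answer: -1/935331869 ≈ -1.0691e-9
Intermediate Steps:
C = 16 (C = 91 - 75 = 16)
y(q, P) = 16
1/((y(43, -55) + 40467)*(3349 - 26455) + 68329) = 1/((16 + 40467)*(3349 - 26455) + 68329) = 1/(40483*(-23106) + 68329) = 1/(-935400198 + 68329) = 1/(-935331869) = -1/935331869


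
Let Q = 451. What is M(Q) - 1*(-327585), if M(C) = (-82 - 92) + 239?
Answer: 327650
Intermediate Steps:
M(C) = 65 (M(C) = -174 + 239 = 65)
M(Q) - 1*(-327585) = 65 - 1*(-327585) = 65 + 327585 = 327650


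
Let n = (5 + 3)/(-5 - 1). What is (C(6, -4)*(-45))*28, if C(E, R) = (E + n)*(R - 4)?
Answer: 47040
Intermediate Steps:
n = -4/3 (n = 8/(-6) = 8*(-⅙) = -4/3 ≈ -1.3333)
C(E, R) = (-4 + R)*(-4/3 + E) (C(E, R) = (E - 4/3)*(R - 4) = (-4/3 + E)*(-4 + R) = (-4 + R)*(-4/3 + E))
(C(6, -4)*(-45))*28 = ((16/3 - 4*6 - 4/3*(-4) + 6*(-4))*(-45))*28 = ((16/3 - 24 + 16/3 - 24)*(-45))*28 = -112/3*(-45)*28 = 1680*28 = 47040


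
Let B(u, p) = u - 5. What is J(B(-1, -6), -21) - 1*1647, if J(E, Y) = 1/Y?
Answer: -34588/21 ≈ -1647.0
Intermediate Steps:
B(u, p) = -5 + u
J(B(-1, -6), -21) - 1*1647 = 1/(-21) - 1*1647 = -1/21 - 1647 = -34588/21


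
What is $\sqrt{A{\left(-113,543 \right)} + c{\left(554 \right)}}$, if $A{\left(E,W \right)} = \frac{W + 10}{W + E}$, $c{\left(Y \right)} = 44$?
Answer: $\frac{\sqrt{8373390}}{430} \approx 6.7295$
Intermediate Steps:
$A{\left(E,W \right)} = \frac{10 + W}{E + W}$
$\sqrt{A{\left(-113,543 \right)} + c{\left(554 \right)}} = \sqrt{\frac{10 + 543}{-113 + 543} + 44} = \sqrt{\frac{1}{430} \cdot 553 + 44} = \sqrt{\frac{553}{430} + 44} = \sqrt{\frac{19473}{430}} = \frac{\sqrt{8373390}}{430}$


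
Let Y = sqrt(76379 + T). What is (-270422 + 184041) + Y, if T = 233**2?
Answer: -86381 + 2*sqrt(32667) ≈ -86020.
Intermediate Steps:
T = 54289
Y = 2*sqrt(32667) (Y = sqrt(76379 + 54289) = sqrt(130668) = 2*sqrt(32667) ≈ 361.48)
(-270422 + 184041) + Y = (-270422 + 184041) + 2*sqrt(32667) = -86381 + 2*sqrt(32667)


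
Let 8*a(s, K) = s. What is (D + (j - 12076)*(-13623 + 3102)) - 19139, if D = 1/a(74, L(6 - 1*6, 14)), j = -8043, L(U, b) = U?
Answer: 7831155824/37 ≈ 2.1165e+8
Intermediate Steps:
a(s, K) = s/8
D = 4/37 (D = 1/((⅛)*74) = 1/(37/4) = 4/37 ≈ 0.10811)
(D + (j - 12076)*(-13623 + 3102)) - 19139 = (4/37 + (-8043 - 12076)*(-13623 + 3102)) - 19139 = (4/37 - 20119*(-10521)) - 19139 = (4/37 + 211671999) - 19139 = 7831863967/37 - 19139 = 7831155824/37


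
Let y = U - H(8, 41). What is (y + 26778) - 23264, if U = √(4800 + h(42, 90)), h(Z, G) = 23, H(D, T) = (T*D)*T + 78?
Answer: -10012 + √4823 ≈ -9942.5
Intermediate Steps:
H(D, T) = 78 + D*T² (H(D, T) = (D*T)*T + 78 = D*T² + 78 = 78 + D*T²)
U = √4823 (U = √(4800 + 23) = √4823 ≈ 69.448)
y = -13526 + √4823 (y = √4823 - (78 + 8*41²) = √4823 - (78 + 8*1681) = √4823 - (78 + 13448) = √4823 - 1*13526 = √4823 - 13526 = -13526 + √4823 ≈ -13457.)
(y + 26778) - 23264 = ((-13526 + √4823) + 26778) - 23264 = (13252 + √4823) - 23264 = -10012 + √4823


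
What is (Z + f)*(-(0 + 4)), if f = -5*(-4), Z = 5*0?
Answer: -80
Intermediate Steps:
Z = 0
f = 20
(Z + f)*(-(0 + 4)) = (0 + 20)*(-(0 + 4)) = 20*(-1*4) = 20*(-4) = -80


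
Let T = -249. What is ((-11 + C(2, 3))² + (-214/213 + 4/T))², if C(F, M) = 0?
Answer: 4499120358769/312547041 ≈ 14395.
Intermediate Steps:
((-11 + C(2, 3))² + (-214/213 + 4/T))² = ((-11 + 0)² + (-214/213 + 4/(-249)))² = ((-11)² + (-214*1/213 + 4*(-1/249)))² = (121 + (-214/213 - 4/249))² = (121 - 18046/17679)² = (2121113/17679)² = 4499120358769/312547041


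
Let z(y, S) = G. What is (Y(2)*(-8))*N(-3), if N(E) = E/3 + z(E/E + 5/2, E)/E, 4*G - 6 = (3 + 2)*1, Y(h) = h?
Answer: 92/3 ≈ 30.667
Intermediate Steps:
G = 11/4 (G = 3/2 + ((3 + 2)*1)/4 = 3/2 + (5*1)/4 = 3/2 + (¼)*5 = 3/2 + 5/4 = 11/4 ≈ 2.7500)
z(y, S) = 11/4
N(E) = E/3 + 11/(4*E)
(Y(2)*(-8))*N(-3) = (2*(-8))*((⅓)*(-3) + (11/4)/(-3)) = -16*(-1 + (11/4)*(-⅓)) = -16*(-1 - 11/12) = -16*(-23/12) = 92/3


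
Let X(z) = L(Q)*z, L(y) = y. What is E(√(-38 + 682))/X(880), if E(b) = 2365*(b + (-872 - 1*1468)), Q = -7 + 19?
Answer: -8385/16 + 43*√161/96 ≈ -518.38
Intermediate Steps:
Q = 12
E(b) = -5534100 + 2365*b (E(b) = 2365*(b + (-872 - 1468)) = 2365*(b - 2340) = 2365*(-2340 + b) = -5534100 + 2365*b)
X(z) = 12*z
E(√(-38 + 682))/X(880) = (-5534100 + 2365*√(-38 + 682))/((12*880)) = (-5534100 + 2365*√644)/10560 = (-5534100 + 2365*(2*√161))*(1/10560) = (-5534100 + 4730*√161)*(1/10560) = -8385/16 + 43*√161/96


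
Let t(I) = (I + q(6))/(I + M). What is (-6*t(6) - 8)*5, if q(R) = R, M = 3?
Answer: -80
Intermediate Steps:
t(I) = (6 + I)/(3 + I) (t(I) = (I + 6)/(I + 3) = (6 + I)/(3 + I))
(-6*t(6) - 8)*5 = (-6*(6 + 6)/(3 + 6) - 8)*5 = (-6*12/9 - 8)*5 = (-2*12/3 - 8)*5 = (-6*4/3 - 8)*5 = (-8 - 8)*5 = -16*5 = -80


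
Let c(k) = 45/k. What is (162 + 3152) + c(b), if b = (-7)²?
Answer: 162431/49 ≈ 3314.9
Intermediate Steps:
b = 49
(162 + 3152) + c(b) = (162 + 3152) + 45/49 = 3314 + 45*(1/49) = 3314 + 45/49 = 162431/49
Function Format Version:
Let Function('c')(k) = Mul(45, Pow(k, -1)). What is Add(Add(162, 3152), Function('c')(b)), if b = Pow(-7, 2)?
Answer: Rational(162431, 49) ≈ 3314.9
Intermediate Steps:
b = 49
Add(Add(162, 3152), Function('c')(b)) = Add(Add(162, 3152), Mul(45, Pow(49, -1))) = Add(3314, Mul(45, Rational(1, 49))) = Add(3314, Rational(45, 49)) = Rational(162431, 49)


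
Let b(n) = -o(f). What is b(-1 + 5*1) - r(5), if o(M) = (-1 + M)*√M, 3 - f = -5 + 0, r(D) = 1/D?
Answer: -⅕ - 14*√2 ≈ -19.999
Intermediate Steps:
f = 8 (f = 3 - (-5 + 0) = 3 - 1*(-5) = 3 + 5 = 8)
o(M) = √M*(-1 + M)
b(n) = -14*√2 (b(n) = -√8*(-1 + 8) = -2*√2*7 = -14*√2)
b(-1 + 5*1) - r(5) = -14*√2 - 1/5 = -14*√2 - 1*⅕ = -14*√2 - ⅕ = -⅕ - 14*√2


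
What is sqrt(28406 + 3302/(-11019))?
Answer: 2*sqrt(862243394457)/11019 ≈ 168.54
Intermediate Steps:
sqrt(28406 + 3302/(-11019)) = sqrt(28406 + 3302*(-1/11019)) = sqrt(28406 - 3302/11019) = sqrt(313002412/11019) = 2*sqrt(862243394457)/11019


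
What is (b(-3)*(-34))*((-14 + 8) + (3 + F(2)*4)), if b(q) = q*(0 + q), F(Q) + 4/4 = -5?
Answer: 8262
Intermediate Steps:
F(Q) = -6 (F(Q) = -1 - 5 = -6)
b(q) = q**2 (b(q) = q*q = q**2)
(b(-3)*(-34))*((-14 + 8) + (3 + F(2)*4)) = ((-3)**2*(-34))*((-14 + 8) + (3 - 6*4)) = (9*(-34))*(-6 + (3 - 24)) = -306*(-6 - 21) = -306*(-27) = 8262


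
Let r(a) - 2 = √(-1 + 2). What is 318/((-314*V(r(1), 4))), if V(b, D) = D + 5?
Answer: -53/471 ≈ -0.11253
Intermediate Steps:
r(a) = 3 (r(a) = 2 + √(-1 + 2) = 2 + √1 = 2 + 1 = 3)
V(b, D) = 5 + D
318/((-314*V(r(1), 4))) = 318/((-314*(5 + 4))) = 318/((-314*9)) = 318/(-2826) = 318*(-1/2826) = -53/471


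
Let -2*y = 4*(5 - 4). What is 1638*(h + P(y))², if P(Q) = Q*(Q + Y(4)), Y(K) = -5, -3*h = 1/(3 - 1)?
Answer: 626899/2 ≈ 3.1345e+5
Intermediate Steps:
h = -⅙ (h = -1/(3*(3 - 1)) = -⅓/2 = -⅓*½ = -⅙ ≈ -0.16667)
y = -2 (y = -2*(5 - 4) = -2 ≈ -2.0000)
P(Q) = Q*(-5 + Q) (P(Q) = Q*(Q - 5) = Q*(-5 + Q))
1638*(h + P(y))² = 1638*(-⅙ - 2*(-5 - 2))² = 1638*(-⅙ - 2*(-7))² = 1638*(-⅙ + 14)² = 1638*(83/6)² = 1638*(6889/36) = 626899/2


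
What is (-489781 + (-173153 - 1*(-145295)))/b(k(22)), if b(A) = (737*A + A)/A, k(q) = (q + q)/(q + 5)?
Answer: -517639/738 ≈ -701.41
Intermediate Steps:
k(q) = 2*q/(5 + q) (k(q) = (2*q)/(5 + q) = 2*q/(5 + q))
b(A) = 738 (b(A) = (738*A)/A = 738)
(-489781 + (-173153 - 1*(-145295)))/b(k(22)) = (-489781 + (-173153 - 1*(-145295)))/738 = (-489781 + (-173153 + 145295))*(1/738) = (-489781 - 27858)*(1/738) = -517639*1/738 = -517639/738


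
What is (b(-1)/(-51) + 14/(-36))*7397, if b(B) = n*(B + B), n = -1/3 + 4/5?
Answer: -466011/170 ≈ -2741.2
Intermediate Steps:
n = 7/15 (n = -1*⅓ + 4*(⅕) = -⅓ + ⅘ = 7/15 ≈ 0.46667)
b(B) = 14*B/15 (b(B) = 7*(B + B)/15 = 7*(2*B)/15 = 14*B/15)
(b(-1)/(-51) + 14/(-36))*7397 = (((14/15)*(-1))/(-51) + 14/(-36))*7397 = (-14/15*(-1/51) + 14*(-1/36))*7397 = (14/765 - 7/18)*7397 = -63/170*7397 = -466011/170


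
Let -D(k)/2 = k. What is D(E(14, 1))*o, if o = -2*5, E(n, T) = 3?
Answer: 60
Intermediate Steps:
D(k) = -2*k
o = -10
D(E(14, 1))*o = -2*3*(-10) = -6*(-10) = 60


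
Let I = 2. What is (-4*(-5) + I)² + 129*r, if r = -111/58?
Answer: 13753/58 ≈ 237.12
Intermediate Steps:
r = -111/58 (r = -111*1/58 = -111/58 ≈ -1.9138)
(-4*(-5) + I)² + 129*r = (-4*(-5) + 2)² + 129*(-111/58) = (20 + 2)² - 14319/58 = 22² - 14319/58 = 484 - 14319/58 = 13753/58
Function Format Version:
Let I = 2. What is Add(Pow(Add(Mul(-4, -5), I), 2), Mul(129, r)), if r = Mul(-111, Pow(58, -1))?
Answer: Rational(13753, 58) ≈ 237.12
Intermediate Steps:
r = Rational(-111, 58) (r = Mul(-111, Rational(1, 58)) = Rational(-111, 58) ≈ -1.9138)
Add(Pow(Add(Mul(-4, -5), I), 2), Mul(129, r)) = Add(Pow(Add(Mul(-4, -5), 2), 2), Mul(129, Rational(-111, 58))) = Add(Pow(Add(20, 2), 2), Rational(-14319, 58)) = Add(Pow(22, 2), Rational(-14319, 58)) = Add(484, Rational(-14319, 58)) = Rational(13753, 58)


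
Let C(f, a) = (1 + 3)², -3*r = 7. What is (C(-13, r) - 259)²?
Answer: 59049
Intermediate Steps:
r = -7/3 (r = -⅓*7 = -7/3 ≈ -2.3333)
C(f, a) = 16 (C(f, a) = 4² = 16)
(C(-13, r) - 259)² = (16 - 259)² = (-243)² = 59049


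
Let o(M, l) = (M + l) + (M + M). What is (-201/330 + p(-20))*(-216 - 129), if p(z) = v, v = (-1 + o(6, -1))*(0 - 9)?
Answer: 1097583/22 ≈ 49890.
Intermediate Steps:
o(M, l) = l + 3*M (o(M, l) = (M + l) + 2*M = l + 3*M)
v = -144 (v = (-1 + (-1 + 3*6))*(0 - 9) = (-1 + (-1 + 18))*(-9) = (-1 + 17)*(-9) = 16*(-9) = -144)
p(z) = -144
(-201/330 + p(-20))*(-216 - 129) = (-201/330 - 144)*(-216 - 129) = (-201*1/330 - 144)*(-345) = (-67/110 - 144)*(-345) = -15907/110*(-345) = 1097583/22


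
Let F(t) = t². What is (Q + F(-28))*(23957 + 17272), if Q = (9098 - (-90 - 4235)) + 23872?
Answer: 1569959091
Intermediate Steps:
Q = 37295 (Q = (9098 - 1*(-4325)) + 23872 = (9098 + 4325) + 23872 = 13423 + 23872 = 37295)
(Q + F(-28))*(23957 + 17272) = (37295 + (-28)²)*(23957 + 17272) = (37295 + 784)*41229 = 38079*41229 = 1569959091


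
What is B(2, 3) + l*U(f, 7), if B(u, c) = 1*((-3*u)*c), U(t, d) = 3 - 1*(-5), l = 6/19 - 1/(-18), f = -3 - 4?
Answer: -2570/171 ≈ -15.029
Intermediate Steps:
f = -7
l = 127/342 (l = 6*(1/19) - 1*(-1/18) = 6/19 + 1/18 = 127/342 ≈ 0.37135)
U(t, d) = 8 (U(t, d) = 3 + 5 = 8)
B(u, c) = -3*c*u (B(u, c) = 1*(-3*c*u) = -3*c*u)
B(2, 3) + l*U(f, 7) = -3*3*2 + (127/342)*8 = -18 + 508/171 = -2570/171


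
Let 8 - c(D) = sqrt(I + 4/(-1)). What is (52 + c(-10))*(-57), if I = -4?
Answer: -3420 + 114*I*sqrt(2) ≈ -3420.0 + 161.22*I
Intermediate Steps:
c(D) = 8 - 2*I*sqrt(2) (c(D) = 8 - sqrt(-4 + 4/(-1)) = 8 - sqrt(-4 + 4*(-1)) = 8 - sqrt(-4 - 4) = 8 - sqrt(-8) = 8 - 2*I*sqrt(2))
(52 + c(-10))*(-57) = (52 + (8 - 2*I*sqrt(2)))*(-57) = (60 - 2*I*sqrt(2))*(-57) = -3420 + 114*I*sqrt(2)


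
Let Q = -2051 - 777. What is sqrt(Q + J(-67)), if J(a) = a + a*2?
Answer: I*sqrt(3029) ≈ 55.036*I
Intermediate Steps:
Q = -2828
J(a) = 3*a (J(a) = a + 2*a = 3*a)
sqrt(Q + J(-67)) = sqrt(-2828 + 3*(-67)) = sqrt(-2828 - 201) = sqrt(-3029) = I*sqrt(3029)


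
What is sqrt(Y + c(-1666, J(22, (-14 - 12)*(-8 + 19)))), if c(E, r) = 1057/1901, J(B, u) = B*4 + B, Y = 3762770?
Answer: sqrt(13597903998127)/1901 ≈ 1939.8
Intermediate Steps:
J(B, u) = 5*B (J(B, u) = 4*B + B = 5*B)
c(E, r) = 1057/1901 (c(E, r) = 1057*(1/1901) = 1057/1901)
sqrt(Y + c(-1666, J(22, (-14 - 12)*(-8 + 19)))) = sqrt(3762770 + 1057/1901) = sqrt(7153026827/1901) = sqrt(13597903998127)/1901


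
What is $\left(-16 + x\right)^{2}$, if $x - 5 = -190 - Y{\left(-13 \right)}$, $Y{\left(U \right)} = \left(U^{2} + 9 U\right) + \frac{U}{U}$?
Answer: $64516$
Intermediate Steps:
$Y{\left(U \right)} = 1 + U^{2} + 9 U$ ($Y{\left(U \right)} = \left(U^{2} + 9 U\right) + 1 = 1 + U^{2} + 9 U$)
$x = -238$ ($x = 5 - \left(360 - 117\right) = 5 - 243 = -238$)
$\left(-16 + x\right)^{2} = \left(-16 - 238\right)^{2} = \left(-254\right)^{2} = 64516$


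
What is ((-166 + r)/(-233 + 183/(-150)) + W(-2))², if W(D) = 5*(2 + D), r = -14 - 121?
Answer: 4622500/2798929 ≈ 1.6515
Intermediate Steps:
r = -135
W(D) = 10 + 5*D
((-166 + r)/(-233 + 183/(-150)) + W(-2))² = ((-166 - 135)/(-233 + 183/(-150)) + (10 + 5*(-2)))² = (-301/(-233 + 183*(-1/150)) + (10 - 10))² = (-301/(-233 - 61/50) + 0)² = (-301/(-11711/50) + 0)² = (-301*(-50/11711) + 0)² = (2150/1673 + 0)² = (2150/1673)² = 4622500/2798929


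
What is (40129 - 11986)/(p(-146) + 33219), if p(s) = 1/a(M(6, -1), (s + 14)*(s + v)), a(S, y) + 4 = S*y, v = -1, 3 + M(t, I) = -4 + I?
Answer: 4368806748/5156784683 ≈ 0.84720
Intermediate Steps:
M(t, I) = -7 + I (M(t, I) = -3 + (-4 + I) = -7 + I)
a(S, y) = -4 + S*y
p(s) = 1/(-4 - 8*(-1 + s)*(14 + s)) (p(s) = 1/(-4 + (-7 - 1)*((s + 14)*(s - 1))) = 1/(-4 - 8*(14 + s)*(-1 + s)) = 1/(-4 - 8*(-1 + s)*(14 + s)))
(40129 - 11986)/(p(-146) + 33219) = (40129 - 11986)/(-1/(-108 + 8*(-146)**2 + 104*(-146)) + 33219) = 28143/(-1/(-108 + 8*21316 - 15184) + 33219) = 28143/(-1/(-108 + 170528 - 15184) + 33219) = 28143/(-1/155236 + 33219) = 28143/(5156784683/155236) = 28143*(155236/5156784683) = 4368806748/5156784683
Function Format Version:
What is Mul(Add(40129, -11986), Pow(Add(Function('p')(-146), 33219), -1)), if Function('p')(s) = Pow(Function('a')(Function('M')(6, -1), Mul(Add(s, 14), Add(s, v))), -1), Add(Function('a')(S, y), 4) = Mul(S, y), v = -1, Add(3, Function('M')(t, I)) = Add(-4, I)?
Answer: Rational(4368806748, 5156784683) ≈ 0.84720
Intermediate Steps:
Function('M')(t, I) = Add(-7, I) (Function('M')(t, I) = Add(-3, Add(-4, I)) = Add(-7, I))
Function('a')(S, y) = Add(-4, Mul(S, y))
Function('p')(s) = Pow(Add(-4, Mul(-8, Add(-1, s), Add(14, s))), -1) (Function('p')(s) = Pow(Add(-4, Mul(Add(-7, -1), Mul(Add(s, 14), Add(s, -1)))), -1) = Pow(Add(-4, Mul(-8, Mul(Add(14, s), Add(-1, s)))), -1) = Pow(Add(-4, Mul(-8, Mul(Add(-1, s), Add(14, s)))), -1) = Pow(Add(-4, Mul(-8, Add(-1, s), Add(14, s))), -1))
Mul(Add(40129, -11986), Pow(Add(Function('p')(-146), 33219), -1)) = Mul(Add(40129, -11986), Pow(Add(Mul(-1, Pow(Add(-108, Mul(8, Pow(-146, 2)), Mul(104, -146)), -1)), 33219), -1)) = Mul(28143, Pow(Add(Mul(-1, Pow(Add(-108, Mul(8, 21316), -15184), -1)), 33219), -1)) = Mul(28143, Pow(Add(Mul(-1, Pow(Add(-108, 170528, -15184), -1)), 33219), -1)) = Mul(28143, Pow(Add(Mul(-1, Pow(155236, -1)), 33219), -1)) = Mul(28143, Pow(Add(Mul(-1, Rational(1, 155236)), 33219), -1)) = Mul(28143, Pow(Add(Rational(-1, 155236), 33219), -1)) = Mul(28143, Pow(Rational(5156784683, 155236), -1)) = Mul(28143, Rational(155236, 5156784683)) = Rational(4368806748, 5156784683)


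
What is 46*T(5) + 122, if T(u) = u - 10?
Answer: -108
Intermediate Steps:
T(u) = -10 + u
46*T(5) + 122 = 46*(-10 + 5) + 122 = 46*(-5) + 122 = -230 + 122 = -108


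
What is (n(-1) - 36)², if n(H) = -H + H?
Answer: 1296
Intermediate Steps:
n(H) = 0
(n(-1) - 36)² = (0 - 36)² = (-36)² = 1296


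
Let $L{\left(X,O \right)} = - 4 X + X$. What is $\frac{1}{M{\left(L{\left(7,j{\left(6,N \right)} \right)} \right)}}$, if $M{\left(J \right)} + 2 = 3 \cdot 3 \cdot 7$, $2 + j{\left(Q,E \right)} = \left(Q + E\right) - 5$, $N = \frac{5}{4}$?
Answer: $\frac{1}{61} \approx 0.016393$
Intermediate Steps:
$N = \frac{5}{4}$ ($N = 5 \cdot \frac{1}{4} = \frac{5}{4} \approx 1.25$)
$j{\left(Q,E \right)} = -7 + E + Q$ ($j{\left(Q,E \right)} = -2 - \left(5 - E - Q\right) = -2 + \left(-5 + E + Q\right) = -7 + E + Q$)
$L{\left(X,O \right)} = - 3 X$
$M{\left(J \right)} = 61$ ($M{\left(J \right)} = -2 + 3 \cdot 3 \cdot 7 = -2 + 9 \cdot 7 = -2 + 63 = 61$)
$\frac{1}{M{\left(L{\left(7,j{\left(6,N \right)} \right)} \right)}} = \frac{1}{61}$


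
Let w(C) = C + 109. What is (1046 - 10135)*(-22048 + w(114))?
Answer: 198367425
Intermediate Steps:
w(C) = 109 + C
(1046 - 10135)*(-22048 + w(114)) = (1046 - 10135)*(-22048 + (109 + 114)) = -9089*(-22048 + 223) = -9089*(-21825) = 198367425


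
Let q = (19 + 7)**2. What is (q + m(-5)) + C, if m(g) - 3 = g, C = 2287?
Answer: 2961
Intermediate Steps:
m(g) = 3 + g
q = 676 (q = 26**2 = 676)
(q + m(-5)) + C = (676 + (3 - 5)) + 2287 = (676 - 2) + 2287 = 674 + 2287 = 2961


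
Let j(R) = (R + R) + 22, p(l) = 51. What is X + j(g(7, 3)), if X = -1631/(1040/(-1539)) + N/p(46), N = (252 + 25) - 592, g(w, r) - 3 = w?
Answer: 43305213/17680 ≈ 2449.4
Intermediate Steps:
g(w, r) = 3 + w
j(R) = 22 + 2*R (j(R) = 2*R + 22 = 22 + 2*R)
N = -315 (N = 277 - 592 = -315)
X = 42562653/17680 (X = -1631/(1040/(-1539)) - 315/51 = -1631/(1040*(-1/1539)) - 315*1/51 = -1631/(-1040/1539) - 105/17 = -1631*(-1539/1040) - 105/17 = 2510109/1040 - 105/17 = 42562653/17680 ≈ 2407.4)
X + j(g(7, 3)) = 42562653/17680 + (22 + 2*(3 + 7)) = 42562653/17680 + (22 + 2*10) = 42562653/17680 + (22 + 20) = 42562653/17680 + 42 = 43305213/17680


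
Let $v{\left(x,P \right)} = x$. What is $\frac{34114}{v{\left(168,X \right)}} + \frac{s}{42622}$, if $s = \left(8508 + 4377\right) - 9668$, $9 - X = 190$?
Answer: $\frac{363636841}{1790124} \approx 203.14$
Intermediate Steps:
$X = -181$ ($X = 9 - 190 = -181$)
$s = 3217$ ($s = 12885 - 9668 = 3217$)
$\frac{34114}{v{\left(168,X \right)}} + \frac{s}{42622} = \frac{34114}{168} + \frac{3217}{42622} = 34114 \cdot \frac{1}{168} + 3217 \cdot \frac{1}{42622} = \frac{17057}{84} + \frac{3217}{42622} = \frac{363636841}{1790124}$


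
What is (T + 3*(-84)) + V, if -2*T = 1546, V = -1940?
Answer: -2965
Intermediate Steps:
T = -773 (T = -½*1546 = -773)
(T + 3*(-84)) + V = (-773 + 3*(-84)) - 1940 = (-773 - 252) - 1940 = -1025 - 1940 = -2965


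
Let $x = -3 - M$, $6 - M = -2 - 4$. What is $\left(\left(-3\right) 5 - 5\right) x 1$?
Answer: $300$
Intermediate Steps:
$M = 12$ ($M = 6 - \left(-2 - 4\right) = 6 - -6 = 6 + 6 = 12$)
$x = -15$ ($x = -3 - 12 = -15$)
$\left(\left(-3\right) 5 - 5\right) x 1 = \left(\left(-3\right) 5 - 5\right) \left(-15\right) 1 = \left(-15 - 5\right) \left(-15\right) 1 = \left(-20\right) \left(-15\right) 1 = 300 \cdot 1 = 300$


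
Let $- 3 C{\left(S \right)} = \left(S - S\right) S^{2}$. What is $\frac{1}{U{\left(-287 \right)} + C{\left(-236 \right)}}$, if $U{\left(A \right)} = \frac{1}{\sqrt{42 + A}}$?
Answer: $7 i \sqrt{5} \approx 15.652 i$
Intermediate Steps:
$C{\left(S \right)} = 0$ ($C{\left(S \right)} = - \frac{\left(S - S\right) S^{2}}{3} = - \frac{0 S^{2}}{3} = \left(- \frac{1}{3}\right) 0 = 0$)
$U{\left(A \right)} = \frac{1}{\sqrt{42 + A}}$
$\frac{1}{U{\left(-287 \right)} + C{\left(-236 \right)}} = \frac{1}{\frac{1}{\sqrt{42 - 287}} + 0} = \frac{1}{\frac{1}{\sqrt{-245}} + 0} = \frac{1}{- \frac{i \sqrt{5}}{35} + 0} = \frac{1}{\left(- \frac{1}{35}\right) i \sqrt{5}} = 7 i \sqrt{5}$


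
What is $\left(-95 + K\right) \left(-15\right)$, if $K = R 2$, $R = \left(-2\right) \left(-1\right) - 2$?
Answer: $1425$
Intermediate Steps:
$R = 0$ ($R = 2 - 2 = 0$)
$K = 0$ ($K = 0 \cdot 2 = 0$)
$\left(-95 + K\right) \left(-15\right) = \left(-95 + 0\right) \left(-15\right) = \left(-95\right) \left(-15\right) = 1425$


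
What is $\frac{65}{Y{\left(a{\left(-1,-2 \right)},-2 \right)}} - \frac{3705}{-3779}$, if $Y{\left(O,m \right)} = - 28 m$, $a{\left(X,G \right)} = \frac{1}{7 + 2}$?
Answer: $\frac{453115}{211624} \approx 2.1411$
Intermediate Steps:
$a{\left(X,G \right)} = \frac{1}{9}$
$\frac{65}{Y{\left(a{\left(-1,-2 \right)},-2 \right)}} - \frac{3705}{-3779} = \frac{65}{\left(-28\right) \left(-2\right)} - \frac{3705}{-3779} = \frac{65}{56} - - \frac{3705}{3779} = 65 \cdot \frac{1}{56} + \frac{3705}{3779} = \frac{65}{56} + \frac{3705}{3779} = \frac{453115}{211624}$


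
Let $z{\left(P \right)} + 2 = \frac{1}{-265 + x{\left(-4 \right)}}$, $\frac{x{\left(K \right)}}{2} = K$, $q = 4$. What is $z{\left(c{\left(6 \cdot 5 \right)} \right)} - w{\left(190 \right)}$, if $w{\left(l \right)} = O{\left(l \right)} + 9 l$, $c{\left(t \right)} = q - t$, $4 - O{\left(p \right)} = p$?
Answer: $- \frac{416599}{273} \approx -1526.0$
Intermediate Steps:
$O{\left(p \right)} = 4 - p$
$x{\left(K \right)} = 2 K$
$c{\left(t \right)} = 4 - t$
$z{\left(P \right)} = - \frac{547}{273}$ ($z{\left(P \right)} = -2 + \frac{1}{-265 + 2 \left(-4\right)} = -2 + \frac{1}{-265 - 8} = -2 + \frac{1}{-273} = -2 - \frac{1}{273} = - \frac{547}{273}$)
$w{\left(l \right)} = 4 + 8 l$ ($w{\left(l \right)} = \left(4 - l\right) + 9 l = 4 + 8 l$)
$z{\left(c{\left(6 \cdot 5 \right)} \right)} - w{\left(190 \right)} = - \frac{547}{273} - \left(4 + 8 \cdot 190\right) = - \frac{547}{273} - \left(4 + 1520\right) = - \frac{547}{273} - 1524 = - \frac{416599}{273}$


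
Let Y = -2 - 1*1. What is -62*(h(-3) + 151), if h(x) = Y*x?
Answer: -9920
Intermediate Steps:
Y = -3 (Y = -2 - 1 = -3)
h(x) = -3*x
-62*(h(-3) + 151) = -62*(-3*(-3) + 151) = -62*(9 + 151) = -62*160 = -9920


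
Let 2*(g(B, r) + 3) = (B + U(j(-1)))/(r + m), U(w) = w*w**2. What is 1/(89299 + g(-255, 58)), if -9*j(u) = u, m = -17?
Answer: 729/65094517 ≈ 1.1199e-5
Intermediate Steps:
j(u) = -u/9
U(w) = w**3
g(B, r) = -3 + (1/729 + B)/(2*(-17 + r)) (g(B, r) = -3 + ((B + (-1/9*(-1))**3)/(r - 17))/2 = -3 + ((B + (1/9)**3)/(-17 + r))/2 = -3 + ((B + 1/729)/(-17 + r))/2 = -3 + ((1/729 + B)/(-17 + r))/2 = -3 + (1/729 + B)/(2*(-17 + r)))
1/(89299 + g(-255, 58)) = 1/(89299 + (74359 - 4374*58 + 729*(-255))/(1458*(-17 + 58))) = 1/(89299 + (1/1458)*(74359 - 253692 - 185895)/41) = 1/(89299 + (1/1458)*(1/41)*(-365228)) = 1/(89299 - 4454/729) = 1/(65094517/729) = 729/65094517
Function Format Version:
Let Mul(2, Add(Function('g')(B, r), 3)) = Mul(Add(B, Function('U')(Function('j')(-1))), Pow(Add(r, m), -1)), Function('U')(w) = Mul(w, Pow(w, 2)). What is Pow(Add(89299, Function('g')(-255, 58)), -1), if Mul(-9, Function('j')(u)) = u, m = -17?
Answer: Rational(729, 65094517) ≈ 1.1199e-5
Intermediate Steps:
Function('j')(u) = Mul(Rational(-1, 9), u)
Function('U')(w) = Pow(w, 3)
Function('g')(B, r) = Add(-3, Mul(Rational(1, 2), Pow(Add(-17, r), -1), Add(Rational(1, 729), B))) (Function('g')(B, r) = Add(-3, Mul(Rational(1, 2), Mul(Add(B, Pow(Mul(Rational(-1, 9), -1), 3)), Pow(Add(r, -17), -1)))) = Add(-3, Mul(Rational(1, 2), Mul(Add(B, Pow(Rational(1, 9), 3)), Pow(Add(-17, r), -1)))) = Add(-3, Mul(Rational(1, 2), Mul(Add(B, Rational(1, 729)), Pow(Add(-17, r), -1)))) = Add(-3, Mul(Rational(1, 2), Mul(Add(Rational(1, 729), B), Pow(Add(-17, r), -1)))) = Add(-3, Mul(Rational(1, 2), Mul(Pow(Add(-17, r), -1), Add(Rational(1, 729), B)))) = Add(-3, Mul(Rational(1, 2), Pow(Add(-17, r), -1), Add(Rational(1, 729), B))))
Pow(Add(89299, Function('g')(-255, 58)), -1) = Pow(Add(89299, Mul(Rational(1, 1458), Pow(Add(-17, 58), -1), Add(74359, Mul(-4374, 58), Mul(729, -255)))), -1) = Pow(Add(89299, Mul(Rational(1, 1458), Pow(41, -1), Add(74359, -253692, -185895))), -1) = Pow(Add(89299, Mul(Rational(1, 1458), Rational(1, 41), -365228)), -1) = Pow(Add(89299, Rational(-4454, 729)), -1) = Pow(Rational(65094517, 729), -1) = Rational(729, 65094517)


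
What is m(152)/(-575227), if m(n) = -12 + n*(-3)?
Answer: 468/575227 ≈ 0.00081359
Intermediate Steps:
m(n) = -12 - 3*n
m(152)/(-575227) = (-12 - 3*152)/(-575227) = (-12 - 456)*(-1/575227) = -468*(-1/575227) = 468/575227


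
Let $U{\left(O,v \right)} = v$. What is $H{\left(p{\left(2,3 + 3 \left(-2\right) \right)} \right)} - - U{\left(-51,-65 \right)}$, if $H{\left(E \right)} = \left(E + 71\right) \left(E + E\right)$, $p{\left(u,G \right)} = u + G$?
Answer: $-205$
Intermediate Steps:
$p{\left(u,G \right)} = G + u$
$H{\left(E \right)} = 2 E \left(71 + E\right)$ ($H{\left(E \right)} = \left(71 + E\right) 2 E = 2 E \left(71 + E\right)$)
$H{\left(p{\left(2,3 + 3 \left(-2\right) \right)} \right)} - - U{\left(-51,-65 \right)} = 2 \left(\left(3 + 3 \left(-2\right)\right) + 2\right) \left(71 + \left(\left(3 + 3 \left(-2\right)\right) + 2\right)\right) - \left(-1\right) \left(-65\right) = 2 \left(\left(3 - 6\right) + 2\right) \left(71 + \left(\left(3 - 6\right) + 2\right)\right) - 65 = 2 \left(-3 + 2\right) \left(71 + \left(-3 + 2\right)\right) - 65 = 2 \left(-1\right) \left(71 - 1\right) - 65 = 2 \left(-1\right) 70 - 65 = -140 - 65 = -205$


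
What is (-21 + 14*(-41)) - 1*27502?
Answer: -28097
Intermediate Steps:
(-21 + 14*(-41)) - 1*27502 = (-21 - 574) - 27502 = -595 - 27502 = -28097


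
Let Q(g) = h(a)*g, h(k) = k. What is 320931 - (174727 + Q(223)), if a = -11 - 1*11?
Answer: 151110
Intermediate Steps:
a = -22 (a = -11 - 11 = -22)
Q(g) = -22*g
320931 - (174727 + Q(223)) = 320931 - (174727 - 22*223) = 320931 - (174727 - 4906) = 320931 - 1*169821 = 320931 - 169821 = 151110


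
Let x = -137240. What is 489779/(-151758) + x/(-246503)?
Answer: -99904724917/37408802274 ≈ -2.6706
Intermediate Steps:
489779/(-151758) + x/(-246503) = 489779/(-151758) - 137240/(-246503) = 489779*(-1/151758) - 137240*(-1/246503) = -489779/151758 + 137240/246503 = -99904724917/37408802274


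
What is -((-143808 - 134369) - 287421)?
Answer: 565598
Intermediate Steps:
-((-143808 - 134369) - 287421) = -(-278177 - 287421) = -1*(-565598) = 565598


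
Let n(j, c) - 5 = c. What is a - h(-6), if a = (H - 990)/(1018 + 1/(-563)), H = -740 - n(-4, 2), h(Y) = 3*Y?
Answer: 9338463/573133 ≈ 16.294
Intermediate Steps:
n(j, c) = 5 + c
H = -747 (H = -740 - (5 + 2) = -740 - 1*7 = -740 - 7 = -747)
a = -977931/573133 (a = (-747 - 990)/(1018 + 1/(-563)) = -1737/(1018 - 1/563) = -1737/573133/563 = -1737*563/573133 = -977931/573133 ≈ -1.7063)
a - h(-6) = -977931/573133 - 3*(-6) = -977931/573133 - 1*(-18) = -977931/573133 + 18 = 9338463/573133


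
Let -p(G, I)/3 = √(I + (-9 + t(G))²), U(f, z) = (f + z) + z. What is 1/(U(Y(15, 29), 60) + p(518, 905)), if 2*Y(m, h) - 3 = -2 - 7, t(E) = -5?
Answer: 13/420 + √1101/1260 ≈ 0.057287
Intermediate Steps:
Y(m, h) = -3 (Y(m, h) = 3/2 + (-2 - 7)/2 = 3/2 + (½)*(-9) = 3/2 - 9/2 = -3)
U(f, z) = f + 2*z
p(G, I) = -3*√(196 + I) (p(G, I) = -3*√(I + (-9 - 5)²) = -3*√(I + (-14)²) = -3*√(I + 196) = -3*√(196 + I))
1/(U(Y(15, 29), 60) + p(518, 905)) = 1/((-3 + 2*60) - 3*√(196 + 905)) = 1/((-3 + 120) - 3*√1101) = 1/(117 - 3*√1101)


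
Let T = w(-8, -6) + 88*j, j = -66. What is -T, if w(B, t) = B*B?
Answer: 5744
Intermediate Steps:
w(B, t) = B²
T = -5744 (T = (-8)² + 88*(-66) = 64 - 5808 = -5744)
-T = -1*(-5744) = 5744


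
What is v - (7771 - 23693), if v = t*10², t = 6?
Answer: 16522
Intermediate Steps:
v = 600 (v = 6*10² = 6*100 = 600)
v - (7771 - 23693) = 600 - (7771 - 23693) = 600 - 1*(-15922) = 600 + 15922 = 16522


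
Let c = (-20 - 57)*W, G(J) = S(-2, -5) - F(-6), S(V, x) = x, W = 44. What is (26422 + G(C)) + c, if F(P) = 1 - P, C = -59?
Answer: 23022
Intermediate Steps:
G(J) = -12 (G(J) = -5 - (1 - 1*(-6)) = -5 - (1 + 6) = -5 - 1*7 = -5 - 7 = -12)
c = -3388 (c = (-20 - 57)*44 = -77*44 = -3388)
(26422 + G(C)) + c = (26422 - 12) - 3388 = 26410 - 3388 = 23022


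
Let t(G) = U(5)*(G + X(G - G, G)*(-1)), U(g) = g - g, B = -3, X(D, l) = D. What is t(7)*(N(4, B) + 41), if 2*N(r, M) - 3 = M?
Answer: 0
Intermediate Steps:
U(g) = 0
N(r, M) = 3/2 + M/2
t(G) = 0 (t(G) = 0*(G + (G - G)*(-1)) = 0*(G + 0*(-1)) = 0*(G + 0) = 0*G = 0)
t(7)*(N(4, B) + 41) = 0*((3/2 + (1/2)*(-3)) + 41) = 0*((3/2 - 3/2) + 41) = 0*(0 + 41) = 0*41 = 0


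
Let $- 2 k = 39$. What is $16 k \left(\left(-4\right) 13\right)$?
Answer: $16224$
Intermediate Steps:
$k = - \frac{39}{2}$ ($k = \left(- \frac{1}{2}\right) 39 = - \frac{39}{2} \approx -19.5$)
$16 k \left(\left(-4\right) 13\right) = 16 \left(- \frac{39}{2}\right) \left(\left(-4\right) 13\right) = \left(-312\right) \left(-52\right) = 16224$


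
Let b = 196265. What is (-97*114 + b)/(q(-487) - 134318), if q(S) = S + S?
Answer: -1243/908 ≈ -1.3689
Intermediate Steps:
q(S) = 2*S
(-97*114 + b)/(q(-487) - 134318) = (-97*114 + 196265)/(2*(-487) - 134318) = (-11058 + 196265)/(-974 - 134318) = 185207/(-135292) = 185207*(-1/135292) = -1243/908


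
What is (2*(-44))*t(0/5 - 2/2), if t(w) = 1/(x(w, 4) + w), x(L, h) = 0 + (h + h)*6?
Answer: -88/47 ≈ -1.8723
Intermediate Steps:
x(L, h) = 12*h (x(L, h) = 0 + (2*h)*6 = 0 + 12*h = 12*h)
t(w) = 1/(48 + w) (t(w) = 1/(12*4 + w) = 1/(48 + w))
(2*(-44))*t(0/5 - 2/2) = (2*(-44))/(48 + (0/5 - 2/2)) = -88/(48 + (0*(1/5) - 2*1/2)) = -88/(48 + (0 - 1)) = -88/(48 - 1) = -88/47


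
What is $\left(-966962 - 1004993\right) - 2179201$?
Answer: $-4151156$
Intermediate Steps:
$\left(-966962 - 1004993\right) - 2179201 = -1971955 - 2179201 = -4151156$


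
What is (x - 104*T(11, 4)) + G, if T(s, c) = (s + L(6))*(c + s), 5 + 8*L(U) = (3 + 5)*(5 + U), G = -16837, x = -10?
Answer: -50192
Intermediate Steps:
L(U) = 35/8 + U (L(U) = -5/8 + ((3 + 5)*(5 + U))/8 = -5/8 + (8*(5 + U))/8 = -5/8 + (40 + 8*U)/8 = -5/8 + (5 + U) = 35/8 + U)
T(s, c) = (83/8 + s)*(c + s) (T(s, c) = (s + (35/8 + 6))*(c + s) = (s + 83/8)*(c + s) = (83/8 + s)*(c + s))
(x - 104*T(11, 4)) + G = (-10 - 104*(11² + (83/8)*4 + (83/8)*11 + 4*11)) - 16837 = (-10 - 104*(121 + 83/2 + 913/8 + 44)) - 16837 = (-10 - 104*2565/8) - 16837 = (-10 - 33345) - 16837 = -33355 - 16837 = -50192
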